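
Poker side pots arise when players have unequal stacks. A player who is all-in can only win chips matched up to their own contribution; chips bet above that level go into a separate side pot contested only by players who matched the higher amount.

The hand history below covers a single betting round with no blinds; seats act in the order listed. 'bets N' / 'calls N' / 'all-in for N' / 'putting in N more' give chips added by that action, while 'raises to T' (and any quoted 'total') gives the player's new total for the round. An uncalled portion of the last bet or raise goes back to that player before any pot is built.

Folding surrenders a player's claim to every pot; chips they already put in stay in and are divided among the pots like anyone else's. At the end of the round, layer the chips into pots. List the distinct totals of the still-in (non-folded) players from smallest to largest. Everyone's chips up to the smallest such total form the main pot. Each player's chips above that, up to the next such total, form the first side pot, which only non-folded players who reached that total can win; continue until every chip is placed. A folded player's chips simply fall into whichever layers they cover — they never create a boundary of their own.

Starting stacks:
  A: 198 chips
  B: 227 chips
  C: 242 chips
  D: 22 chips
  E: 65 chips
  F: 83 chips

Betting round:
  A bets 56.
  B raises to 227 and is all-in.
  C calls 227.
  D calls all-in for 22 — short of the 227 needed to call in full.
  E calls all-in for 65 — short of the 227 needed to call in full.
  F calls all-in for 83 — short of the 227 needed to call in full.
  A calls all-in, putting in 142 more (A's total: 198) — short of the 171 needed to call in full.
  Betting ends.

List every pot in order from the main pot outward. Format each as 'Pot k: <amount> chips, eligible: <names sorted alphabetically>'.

Pot 1: 132 chips, eligible: A, B, C, D, E, F
Pot 2: 215 chips, eligible: A, B, C, E, F
Pot 3: 72 chips, eligible: A, B, C, F
Pot 4: 345 chips, eligible: A, B, C
Pot 5: 58 chips, eligible: B, C

Derivation:
Contributions: A=198, B=227, C=227, D=22, E=65, F=83
Pot levels (distinct totals of non-folded players): 22, 65, 83, 198, 227
Layer 1-22: 22 each from A, B, C, D, E, F = 22*6 = 132 chips; eligible A, B, C, D, E, F
Layer 23-65: 43 each from A, B, C, E, F = 43*5 = 215 chips; eligible A, B, C, E, F
Layer 66-83: 18 each from A, B, C, F = 18*4 = 72 chips; eligible A, B, C, F
Layer 84-198: 115 each from A, B, C = 115*3 = 345 chips; eligible A, B, C
Layer 199-227: 29 each from B, C = 29*2 = 58 chips; eligible B, C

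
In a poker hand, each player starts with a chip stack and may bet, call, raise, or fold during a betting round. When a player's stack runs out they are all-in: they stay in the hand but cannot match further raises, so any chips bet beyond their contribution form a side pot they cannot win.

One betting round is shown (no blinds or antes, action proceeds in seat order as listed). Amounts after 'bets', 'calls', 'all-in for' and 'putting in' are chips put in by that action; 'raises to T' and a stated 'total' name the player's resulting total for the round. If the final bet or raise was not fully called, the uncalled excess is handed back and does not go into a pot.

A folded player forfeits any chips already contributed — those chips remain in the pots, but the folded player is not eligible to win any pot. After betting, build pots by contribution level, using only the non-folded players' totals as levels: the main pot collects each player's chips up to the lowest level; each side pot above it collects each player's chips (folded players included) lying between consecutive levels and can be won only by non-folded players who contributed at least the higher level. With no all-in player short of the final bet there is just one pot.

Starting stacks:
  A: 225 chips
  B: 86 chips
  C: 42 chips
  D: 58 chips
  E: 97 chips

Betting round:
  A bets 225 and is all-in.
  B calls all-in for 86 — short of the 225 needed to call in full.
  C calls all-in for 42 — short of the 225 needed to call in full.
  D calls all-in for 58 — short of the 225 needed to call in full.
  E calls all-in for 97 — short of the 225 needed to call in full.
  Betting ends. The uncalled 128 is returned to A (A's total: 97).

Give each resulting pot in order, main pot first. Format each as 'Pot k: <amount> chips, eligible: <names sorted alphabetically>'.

Pot 1: 210 chips, eligible: A, B, C, D, E
Pot 2: 64 chips, eligible: A, B, D, E
Pot 3: 84 chips, eligible: A, B, E
Pot 4: 22 chips, eligible: A, E

Derivation:
Contributions (after 128 returned to A): A=97, B=86, C=42, D=58, E=97
Pot levels (distinct totals of non-folded players): 42, 58, 86, 97
Layer 1-42: 42 each from A, B, C, D, E = 42*5 = 210 chips; eligible A, B, C, D, E
Layer 43-58: 16 each from A, B, D, E = 16*4 = 64 chips; eligible A, B, D, E
Layer 59-86: 28 each from A, B, E = 28*3 = 84 chips; eligible A, B, E
Layer 87-97: 11 each from A, E = 11*2 = 22 chips; eligible A, E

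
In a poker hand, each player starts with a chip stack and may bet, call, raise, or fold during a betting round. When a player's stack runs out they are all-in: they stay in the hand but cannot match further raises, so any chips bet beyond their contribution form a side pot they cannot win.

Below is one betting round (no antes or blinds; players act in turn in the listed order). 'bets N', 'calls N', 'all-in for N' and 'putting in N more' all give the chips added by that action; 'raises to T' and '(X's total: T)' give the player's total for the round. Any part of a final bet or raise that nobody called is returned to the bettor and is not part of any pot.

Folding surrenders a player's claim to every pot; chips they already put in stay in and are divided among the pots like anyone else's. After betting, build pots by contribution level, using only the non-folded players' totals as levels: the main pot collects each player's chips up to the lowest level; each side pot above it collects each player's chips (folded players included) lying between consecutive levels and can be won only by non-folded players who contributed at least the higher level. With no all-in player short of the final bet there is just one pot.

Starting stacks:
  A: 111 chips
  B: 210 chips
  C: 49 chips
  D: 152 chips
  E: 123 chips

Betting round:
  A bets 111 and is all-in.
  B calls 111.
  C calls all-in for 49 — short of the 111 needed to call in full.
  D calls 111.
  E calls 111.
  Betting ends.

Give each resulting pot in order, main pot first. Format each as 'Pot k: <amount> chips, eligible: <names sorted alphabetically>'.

Pot 1: 245 chips, eligible: A, B, C, D, E
Pot 2: 248 chips, eligible: A, B, D, E

Derivation:
Contributions: A=111, B=111, C=49, D=111, E=111
Pot levels (distinct totals of non-folded players): 49, 111
Layer 1-49: 49 each from A, B, C, D, E = 49*5 = 245 chips; eligible A, B, C, D, E
Layer 50-111: 62 each from A, B, D, E = 62*4 = 248 chips; eligible A, B, D, E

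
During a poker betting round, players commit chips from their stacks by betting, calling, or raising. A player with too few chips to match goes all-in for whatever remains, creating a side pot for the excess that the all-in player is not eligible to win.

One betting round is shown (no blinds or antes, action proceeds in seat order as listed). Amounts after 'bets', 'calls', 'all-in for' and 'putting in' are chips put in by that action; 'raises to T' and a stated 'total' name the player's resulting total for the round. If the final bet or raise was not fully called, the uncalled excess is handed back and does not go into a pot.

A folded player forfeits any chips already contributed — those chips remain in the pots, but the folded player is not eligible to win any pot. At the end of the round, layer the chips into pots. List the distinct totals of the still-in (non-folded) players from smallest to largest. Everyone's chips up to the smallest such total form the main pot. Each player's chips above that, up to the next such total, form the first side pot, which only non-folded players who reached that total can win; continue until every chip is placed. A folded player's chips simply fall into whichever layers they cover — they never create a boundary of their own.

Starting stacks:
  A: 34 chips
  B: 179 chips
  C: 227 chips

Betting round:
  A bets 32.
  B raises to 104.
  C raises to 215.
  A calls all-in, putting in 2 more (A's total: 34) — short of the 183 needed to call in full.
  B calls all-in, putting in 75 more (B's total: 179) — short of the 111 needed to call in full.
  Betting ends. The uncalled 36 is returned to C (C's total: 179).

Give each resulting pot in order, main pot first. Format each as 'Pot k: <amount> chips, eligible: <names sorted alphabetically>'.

Contributions (after 36 returned to C): A=34, B=179, C=179
Pot levels (distinct totals of non-folded players): 34, 179
Layer 1-34: 34 each from A, B, C = 34*3 = 102 chips; eligible A, B, C
Layer 35-179: 145 each from B, C = 145*2 = 290 chips; eligible B, C

Pot 1: 102 chips, eligible: A, B, C
Pot 2: 290 chips, eligible: B, C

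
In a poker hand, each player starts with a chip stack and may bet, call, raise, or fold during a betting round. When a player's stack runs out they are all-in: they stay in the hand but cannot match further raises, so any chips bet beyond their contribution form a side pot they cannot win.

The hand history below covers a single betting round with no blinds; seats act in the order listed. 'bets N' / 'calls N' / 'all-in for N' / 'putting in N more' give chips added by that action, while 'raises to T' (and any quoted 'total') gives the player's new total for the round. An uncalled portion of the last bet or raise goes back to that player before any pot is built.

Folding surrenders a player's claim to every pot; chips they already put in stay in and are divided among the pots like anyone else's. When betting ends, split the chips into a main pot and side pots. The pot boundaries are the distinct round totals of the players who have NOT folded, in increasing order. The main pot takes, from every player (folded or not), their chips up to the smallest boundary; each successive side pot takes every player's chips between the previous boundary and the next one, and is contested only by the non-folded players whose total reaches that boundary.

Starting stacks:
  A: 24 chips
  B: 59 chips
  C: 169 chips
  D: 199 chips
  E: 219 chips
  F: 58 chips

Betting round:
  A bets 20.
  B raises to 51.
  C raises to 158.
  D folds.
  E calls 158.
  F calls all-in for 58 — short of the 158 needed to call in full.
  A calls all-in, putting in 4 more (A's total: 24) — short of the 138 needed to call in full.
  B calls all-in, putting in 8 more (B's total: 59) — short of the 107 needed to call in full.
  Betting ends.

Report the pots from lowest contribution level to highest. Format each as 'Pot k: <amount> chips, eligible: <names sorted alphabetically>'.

Pot 1: 120 chips, eligible: A, B, C, E, F
Pot 2: 136 chips, eligible: B, C, E, F
Pot 3: 3 chips, eligible: B, C, E
Pot 4: 198 chips, eligible: C, E

Derivation:
Contributions: A=24, B=59, C=158, E=158, F=58
Folded: D
Pot levels (distinct totals of non-folded players): 24, 58, 59, 158
Layer 1-24: 24 each from A, B, C, E, F = 24*5 = 120 chips; eligible A, B, C, E, F
Layer 25-58: 34 each from B, C, E, F = 34*4 = 136 chips; eligible B, C, E, F
Layer 59-59: 1 each from B, C, E = 1*3 = 3 chips; eligible B, C, E
Layer 60-158: 99 each from C, E = 99*2 = 198 chips; eligible C, E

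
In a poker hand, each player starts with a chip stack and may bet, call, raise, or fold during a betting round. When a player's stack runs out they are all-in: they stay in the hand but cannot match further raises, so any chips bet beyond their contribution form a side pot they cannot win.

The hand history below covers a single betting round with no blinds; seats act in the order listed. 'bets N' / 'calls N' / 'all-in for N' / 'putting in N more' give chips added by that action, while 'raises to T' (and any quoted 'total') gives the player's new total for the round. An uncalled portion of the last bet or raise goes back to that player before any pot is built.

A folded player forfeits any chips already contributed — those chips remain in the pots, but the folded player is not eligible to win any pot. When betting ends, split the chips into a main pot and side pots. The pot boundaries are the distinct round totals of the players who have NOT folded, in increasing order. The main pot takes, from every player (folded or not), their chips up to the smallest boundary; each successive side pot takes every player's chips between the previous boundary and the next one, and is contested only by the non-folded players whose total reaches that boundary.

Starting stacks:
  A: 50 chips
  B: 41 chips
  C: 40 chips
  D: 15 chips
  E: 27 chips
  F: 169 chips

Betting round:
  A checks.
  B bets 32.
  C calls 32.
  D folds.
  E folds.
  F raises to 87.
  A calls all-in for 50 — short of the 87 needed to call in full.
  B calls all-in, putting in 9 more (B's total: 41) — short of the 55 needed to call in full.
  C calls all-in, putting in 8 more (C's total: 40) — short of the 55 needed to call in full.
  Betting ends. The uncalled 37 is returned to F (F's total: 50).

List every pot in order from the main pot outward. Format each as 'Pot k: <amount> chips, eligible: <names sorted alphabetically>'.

Contributions (after 37 returned to F): A=50, B=41, C=40, F=50
Folded: D, E
Pot levels (distinct totals of non-folded players): 40, 41, 50
Layer 1-40: 40 each from A, B, C, F = 40*4 = 160 chips; eligible A, B, C, F
Layer 41-41: 1 each from A, B, F = 1*3 = 3 chips; eligible A, B, F
Layer 42-50: 9 each from A, F = 9*2 = 18 chips; eligible A, F

Pot 1: 160 chips, eligible: A, B, C, F
Pot 2: 3 chips, eligible: A, B, F
Pot 3: 18 chips, eligible: A, F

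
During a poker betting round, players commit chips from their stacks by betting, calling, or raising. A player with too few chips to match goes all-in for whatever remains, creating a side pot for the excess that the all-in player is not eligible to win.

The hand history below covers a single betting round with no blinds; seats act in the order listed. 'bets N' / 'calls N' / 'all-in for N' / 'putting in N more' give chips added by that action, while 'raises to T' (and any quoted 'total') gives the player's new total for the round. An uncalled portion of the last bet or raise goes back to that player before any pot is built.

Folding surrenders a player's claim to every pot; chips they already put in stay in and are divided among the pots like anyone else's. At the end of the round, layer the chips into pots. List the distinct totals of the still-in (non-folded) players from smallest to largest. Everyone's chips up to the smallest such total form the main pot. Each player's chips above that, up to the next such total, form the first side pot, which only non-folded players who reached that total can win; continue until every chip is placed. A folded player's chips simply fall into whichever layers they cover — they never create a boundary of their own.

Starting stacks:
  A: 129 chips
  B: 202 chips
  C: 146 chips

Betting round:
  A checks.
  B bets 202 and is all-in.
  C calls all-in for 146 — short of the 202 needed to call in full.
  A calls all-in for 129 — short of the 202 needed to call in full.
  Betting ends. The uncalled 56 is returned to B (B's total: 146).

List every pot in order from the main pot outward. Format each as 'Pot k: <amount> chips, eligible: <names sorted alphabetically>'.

Pot 1: 387 chips, eligible: A, B, C
Pot 2: 34 chips, eligible: B, C

Derivation:
Contributions (after 56 returned to B): A=129, B=146, C=146
Pot levels (distinct totals of non-folded players): 129, 146
Layer 1-129: 129 each from A, B, C = 129*3 = 387 chips; eligible A, B, C
Layer 130-146: 17 each from B, C = 17*2 = 34 chips; eligible B, C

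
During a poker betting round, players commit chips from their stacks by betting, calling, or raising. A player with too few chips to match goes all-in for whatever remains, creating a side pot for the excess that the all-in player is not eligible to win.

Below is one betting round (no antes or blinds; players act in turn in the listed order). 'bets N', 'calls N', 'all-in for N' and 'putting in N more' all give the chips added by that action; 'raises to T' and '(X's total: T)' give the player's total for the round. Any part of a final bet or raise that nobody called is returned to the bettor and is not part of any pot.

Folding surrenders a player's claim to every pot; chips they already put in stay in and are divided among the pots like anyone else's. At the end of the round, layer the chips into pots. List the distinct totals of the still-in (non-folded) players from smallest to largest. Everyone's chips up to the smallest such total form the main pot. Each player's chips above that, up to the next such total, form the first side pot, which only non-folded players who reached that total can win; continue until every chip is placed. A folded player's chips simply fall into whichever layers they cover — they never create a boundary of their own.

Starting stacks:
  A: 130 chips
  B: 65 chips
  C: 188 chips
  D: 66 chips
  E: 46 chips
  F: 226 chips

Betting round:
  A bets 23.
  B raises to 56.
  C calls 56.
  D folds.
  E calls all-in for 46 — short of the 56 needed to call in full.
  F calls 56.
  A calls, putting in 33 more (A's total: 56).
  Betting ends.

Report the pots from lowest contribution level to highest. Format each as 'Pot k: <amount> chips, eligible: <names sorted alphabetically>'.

Pot 1: 230 chips, eligible: A, B, C, E, F
Pot 2: 40 chips, eligible: A, B, C, F

Derivation:
Contributions: A=56, B=56, C=56, E=46, F=56
Folded: D
Pot levels (distinct totals of non-folded players): 46, 56
Layer 1-46: 46 each from A, B, C, E, F = 46*5 = 230 chips; eligible A, B, C, E, F
Layer 47-56: 10 each from A, B, C, F = 10*4 = 40 chips; eligible A, B, C, F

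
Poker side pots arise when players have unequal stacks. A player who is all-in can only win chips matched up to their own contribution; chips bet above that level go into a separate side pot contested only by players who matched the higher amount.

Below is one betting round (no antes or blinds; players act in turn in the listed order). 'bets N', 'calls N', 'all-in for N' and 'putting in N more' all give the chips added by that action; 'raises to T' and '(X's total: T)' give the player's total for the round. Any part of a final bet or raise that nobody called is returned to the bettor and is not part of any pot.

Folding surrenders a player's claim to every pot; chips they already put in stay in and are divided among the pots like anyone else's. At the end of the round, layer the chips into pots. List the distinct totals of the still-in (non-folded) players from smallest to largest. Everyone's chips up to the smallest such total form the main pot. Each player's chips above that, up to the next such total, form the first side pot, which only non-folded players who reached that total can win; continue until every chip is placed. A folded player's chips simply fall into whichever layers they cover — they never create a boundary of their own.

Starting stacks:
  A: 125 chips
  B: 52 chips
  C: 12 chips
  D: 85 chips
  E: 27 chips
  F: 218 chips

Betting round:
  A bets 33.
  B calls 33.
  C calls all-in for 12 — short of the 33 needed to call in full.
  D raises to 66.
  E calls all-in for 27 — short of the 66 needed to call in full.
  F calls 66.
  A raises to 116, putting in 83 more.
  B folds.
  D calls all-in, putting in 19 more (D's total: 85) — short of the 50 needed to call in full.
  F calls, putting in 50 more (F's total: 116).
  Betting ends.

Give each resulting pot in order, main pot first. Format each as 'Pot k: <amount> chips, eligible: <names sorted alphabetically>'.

Contributions: A=116, B=33, C=12, D=85, E=27, F=116
Folded: B
Pot levels (distinct totals of non-folded players): 12, 27, 85, 116
Layer 1-12: 12 each from A, B, C, D, E, F = 12*6 = 72 chips; eligible A, C, D, E, F
Layer 13-27: 15 each from A, B, D, E, F = 15*5 = 75 chips; eligible A, D, E, F
Layer 28-85: A 58 + B 6 + D 58 + F 58 = 180 chips; eligible A, D, F
Layer 86-116: 31 each from A, F = 31*2 = 62 chips; eligible A, F

Pot 1: 72 chips, eligible: A, C, D, E, F
Pot 2: 75 chips, eligible: A, D, E, F
Pot 3: 180 chips, eligible: A, D, F
Pot 4: 62 chips, eligible: A, F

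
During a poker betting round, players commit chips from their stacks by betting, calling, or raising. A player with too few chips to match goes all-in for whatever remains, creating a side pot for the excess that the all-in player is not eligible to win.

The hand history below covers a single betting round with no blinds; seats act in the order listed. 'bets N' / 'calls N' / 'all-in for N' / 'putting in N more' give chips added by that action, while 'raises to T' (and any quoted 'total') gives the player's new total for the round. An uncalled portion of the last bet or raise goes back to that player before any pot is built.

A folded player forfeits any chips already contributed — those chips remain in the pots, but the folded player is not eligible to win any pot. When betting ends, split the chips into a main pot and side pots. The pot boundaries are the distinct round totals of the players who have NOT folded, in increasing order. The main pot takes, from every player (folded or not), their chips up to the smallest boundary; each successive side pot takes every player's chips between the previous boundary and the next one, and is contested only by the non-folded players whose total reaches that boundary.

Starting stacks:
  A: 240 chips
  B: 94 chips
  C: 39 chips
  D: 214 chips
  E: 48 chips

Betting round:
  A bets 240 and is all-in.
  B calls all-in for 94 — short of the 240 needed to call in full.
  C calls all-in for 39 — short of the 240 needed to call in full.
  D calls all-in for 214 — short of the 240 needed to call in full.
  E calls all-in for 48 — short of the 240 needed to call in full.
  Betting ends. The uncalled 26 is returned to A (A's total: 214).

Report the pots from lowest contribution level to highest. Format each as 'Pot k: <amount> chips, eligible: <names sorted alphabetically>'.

Pot 1: 195 chips, eligible: A, B, C, D, E
Pot 2: 36 chips, eligible: A, B, D, E
Pot 3: 138 chips, eligible: A, B, D
Pot 4: 240 chips, eligible: A, D

Derivation:
Contributions (after 26 returned to A): A=214, B=94, C=39, D=214, E=48
Pot levels (distinct totals of non-folded players): 39, 48, 94, 214
Layer 1-39: 39 each from A, B, C, D, E = 39*5 = 195 chips; eligible A, B, C, D, E
Layer 40-48: 9 each from A, B, D, E = 9*4 = 36 chips; eligible A, B, D, E
Layer 49-94: 46 each from A, B, D = 46*3 = 138 chips; eligible A, B, D
Layer 95-214: 120 each from A, D = 120*2 = 240 chips; eligible A, D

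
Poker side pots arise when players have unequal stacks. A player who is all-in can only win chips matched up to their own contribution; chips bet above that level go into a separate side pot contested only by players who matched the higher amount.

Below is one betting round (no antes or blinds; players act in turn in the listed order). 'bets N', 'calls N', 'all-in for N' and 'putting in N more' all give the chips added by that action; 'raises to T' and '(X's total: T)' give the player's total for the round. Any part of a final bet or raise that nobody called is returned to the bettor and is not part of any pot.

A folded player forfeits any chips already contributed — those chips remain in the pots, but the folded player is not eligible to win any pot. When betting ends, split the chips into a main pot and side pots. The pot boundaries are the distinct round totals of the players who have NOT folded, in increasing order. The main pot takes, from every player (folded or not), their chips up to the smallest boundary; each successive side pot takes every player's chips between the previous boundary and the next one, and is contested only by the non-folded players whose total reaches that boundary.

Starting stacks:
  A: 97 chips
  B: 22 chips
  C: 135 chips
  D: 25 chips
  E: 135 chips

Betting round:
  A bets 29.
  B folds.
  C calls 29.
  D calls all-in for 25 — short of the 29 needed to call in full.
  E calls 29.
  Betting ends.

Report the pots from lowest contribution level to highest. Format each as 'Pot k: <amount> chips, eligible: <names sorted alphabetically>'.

Pot 1: 100 chips, eligible: A, C, D, E
Pot 2: 12 chips, eligible: A, C, E

Derivation:
Contributions: A=29, C=29, D=25, E=29
Folded: B
Pot levels (distinct totals of non-folded players): 25, 29
Layer 1-25: 25 each from A, C, D, E = 25*4 = 100 chips; eligible A, C, D, E
Layer 26-29: 4 each from A, C, E = 4*3 = 12 chips; eligible A, C, E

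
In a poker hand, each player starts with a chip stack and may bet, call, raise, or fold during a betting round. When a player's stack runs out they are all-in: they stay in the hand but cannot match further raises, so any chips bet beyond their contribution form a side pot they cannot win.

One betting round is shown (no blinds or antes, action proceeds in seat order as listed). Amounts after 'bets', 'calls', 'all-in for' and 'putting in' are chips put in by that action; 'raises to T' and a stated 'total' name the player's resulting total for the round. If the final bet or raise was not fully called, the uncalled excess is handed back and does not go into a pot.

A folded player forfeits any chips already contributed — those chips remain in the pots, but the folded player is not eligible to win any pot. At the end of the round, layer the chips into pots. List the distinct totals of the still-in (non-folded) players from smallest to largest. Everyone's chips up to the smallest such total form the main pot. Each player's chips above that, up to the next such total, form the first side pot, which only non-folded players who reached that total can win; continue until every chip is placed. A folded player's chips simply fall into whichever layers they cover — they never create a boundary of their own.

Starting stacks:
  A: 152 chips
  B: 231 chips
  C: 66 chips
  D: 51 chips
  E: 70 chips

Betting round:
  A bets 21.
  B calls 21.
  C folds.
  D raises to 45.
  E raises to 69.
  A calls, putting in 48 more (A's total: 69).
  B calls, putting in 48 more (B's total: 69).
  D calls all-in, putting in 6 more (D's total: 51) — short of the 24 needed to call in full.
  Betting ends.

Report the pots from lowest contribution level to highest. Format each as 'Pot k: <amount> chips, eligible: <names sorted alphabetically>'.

Pot 1: 204 chips, eligible: A, B, D, E
Pot 2: 54 chips, eligible: A, B, E

Derivation:
Contributions: A=69, B=69, D=51, E=69
Folded: C
Pot levels (distinct totals of non-folded players): 51, 69
Layer 1-51: 51 each from A, B, D, E = 51*4 = 204 chips; eligible A, B, D, E
Layer 52-69: 18 each from A, B, E = 18*3 = 54 chips; eligible A, B, E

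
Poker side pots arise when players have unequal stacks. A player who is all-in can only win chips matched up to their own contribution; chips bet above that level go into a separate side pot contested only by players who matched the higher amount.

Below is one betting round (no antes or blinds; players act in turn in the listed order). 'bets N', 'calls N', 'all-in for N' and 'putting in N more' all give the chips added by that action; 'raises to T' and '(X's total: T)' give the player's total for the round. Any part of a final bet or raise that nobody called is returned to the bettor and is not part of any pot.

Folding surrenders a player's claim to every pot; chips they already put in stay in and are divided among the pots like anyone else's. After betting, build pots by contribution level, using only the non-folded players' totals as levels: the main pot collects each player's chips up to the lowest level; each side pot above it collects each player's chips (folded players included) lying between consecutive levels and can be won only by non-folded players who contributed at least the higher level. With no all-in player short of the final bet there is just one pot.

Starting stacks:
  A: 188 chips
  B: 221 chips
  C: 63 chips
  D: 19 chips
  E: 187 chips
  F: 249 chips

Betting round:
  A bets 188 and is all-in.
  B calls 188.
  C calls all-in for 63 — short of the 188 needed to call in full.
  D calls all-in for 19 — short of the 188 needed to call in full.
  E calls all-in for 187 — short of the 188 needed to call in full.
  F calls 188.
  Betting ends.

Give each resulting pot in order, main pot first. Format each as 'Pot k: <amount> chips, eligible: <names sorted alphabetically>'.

Contributions: A=188, B=188, C=63, D=19, E=187, F=188
Pot levels (distinct totals of non-folded players): 19, 63, 187, 188
Layer 1-19: 19 each from A, B, C, D, E, F = 19*6 = 114 chips; eligible A, B, C, D, E, F
Layer 20-63: 44 each from A, B, C, E, F = 44*5 = 220 chips; eligible A, B, C, E, F
Layer 64-187: 124 each from A, B, E, F = 124*4 = 496 chips; eligible A, B, E, F
Layer 188-188: 1 each from A, B, F = 1*3 = 3 chips; eligible A, B, F

Pot 1: 114 chips, eligible: A, B, C, D, E, F
Pot 2: 220 chips, eligible: A, B, C, E, F
Pot 3: 496 chips, eligible: A, B, E, F
Pot 4: 3 chips, eligible: A, B, F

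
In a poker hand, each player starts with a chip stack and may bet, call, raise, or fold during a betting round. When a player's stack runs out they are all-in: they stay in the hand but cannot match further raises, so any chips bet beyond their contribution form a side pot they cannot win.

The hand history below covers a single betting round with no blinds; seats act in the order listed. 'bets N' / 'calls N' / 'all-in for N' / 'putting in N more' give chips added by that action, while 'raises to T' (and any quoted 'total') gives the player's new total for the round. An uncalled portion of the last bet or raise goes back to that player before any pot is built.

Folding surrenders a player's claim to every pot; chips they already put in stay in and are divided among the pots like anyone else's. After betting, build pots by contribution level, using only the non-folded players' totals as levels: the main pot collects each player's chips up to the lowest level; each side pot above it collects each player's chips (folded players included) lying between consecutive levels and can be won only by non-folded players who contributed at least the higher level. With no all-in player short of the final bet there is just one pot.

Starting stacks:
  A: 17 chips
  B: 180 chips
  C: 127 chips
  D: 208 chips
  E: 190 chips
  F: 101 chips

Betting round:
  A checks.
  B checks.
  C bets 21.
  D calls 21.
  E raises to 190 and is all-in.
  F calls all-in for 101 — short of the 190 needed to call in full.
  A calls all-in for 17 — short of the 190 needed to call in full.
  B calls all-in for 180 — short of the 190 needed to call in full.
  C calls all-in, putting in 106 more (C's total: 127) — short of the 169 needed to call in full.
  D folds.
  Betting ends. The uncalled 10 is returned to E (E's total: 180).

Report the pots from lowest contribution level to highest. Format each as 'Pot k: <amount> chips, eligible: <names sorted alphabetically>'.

Contributions (after 10 returned to E): A=17, B=180, C=127, D=21, E=180, F=101
Folded: D
Pot levels (distinct totals of non-folded players): 17, 101, 127, 180
Layer 1-17: 17 each from A, B, C, D, E, F = 17*6 = 102 chips; eligible A, B, C, E, F
Layer 18-101: B 84 + C 84 + D 4 + E 84 + F 84 = 340 chips; eligible B, C, E, F
Layer 102-127: 26 each from B, C, E = 26*3 = 78 chips; eligible B, C, E
Layer 128-180: 53 each from B, E = 53*2 = 106 chips; eligible B, E

Pot 1: 102 chips, eligible: A, B, C, E, F
Pot 2: 340 chips, eligible: B, C, E, F
Pot 3: 78 chips, eligible: B, C, E
Pot 4: 106 chips, eligible: B, E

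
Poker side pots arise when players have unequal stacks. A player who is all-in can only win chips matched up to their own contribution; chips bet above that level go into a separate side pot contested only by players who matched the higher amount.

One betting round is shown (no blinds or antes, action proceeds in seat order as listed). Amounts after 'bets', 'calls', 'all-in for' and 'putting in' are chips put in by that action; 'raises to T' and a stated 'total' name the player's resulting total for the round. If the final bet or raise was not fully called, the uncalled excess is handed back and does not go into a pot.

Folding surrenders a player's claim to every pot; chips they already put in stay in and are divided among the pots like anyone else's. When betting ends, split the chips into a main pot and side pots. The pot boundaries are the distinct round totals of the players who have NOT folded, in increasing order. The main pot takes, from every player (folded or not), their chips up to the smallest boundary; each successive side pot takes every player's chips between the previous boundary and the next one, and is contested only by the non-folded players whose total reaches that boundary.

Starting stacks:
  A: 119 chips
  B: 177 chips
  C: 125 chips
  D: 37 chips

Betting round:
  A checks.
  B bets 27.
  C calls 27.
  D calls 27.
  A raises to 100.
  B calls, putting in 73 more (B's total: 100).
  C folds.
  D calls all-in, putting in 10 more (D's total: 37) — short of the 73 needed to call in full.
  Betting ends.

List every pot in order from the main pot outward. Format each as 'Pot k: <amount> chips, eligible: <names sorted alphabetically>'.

Contributions: A=100, B=100, C=27, D=37
Folded: C
Pot levels (distinct totals of non-folded players): 37, 100
Layer 1-37: A 37 + B 37 + C 27 + D 37 = 138 chips; eligible A, B, D
Layer 38-100: 63 each from A, B = 63*2 = 126 chips; eligible A, B

Pot 1: 138 chips, eligible: A, B, D
Pot 2: 126 chips, eligible: A, B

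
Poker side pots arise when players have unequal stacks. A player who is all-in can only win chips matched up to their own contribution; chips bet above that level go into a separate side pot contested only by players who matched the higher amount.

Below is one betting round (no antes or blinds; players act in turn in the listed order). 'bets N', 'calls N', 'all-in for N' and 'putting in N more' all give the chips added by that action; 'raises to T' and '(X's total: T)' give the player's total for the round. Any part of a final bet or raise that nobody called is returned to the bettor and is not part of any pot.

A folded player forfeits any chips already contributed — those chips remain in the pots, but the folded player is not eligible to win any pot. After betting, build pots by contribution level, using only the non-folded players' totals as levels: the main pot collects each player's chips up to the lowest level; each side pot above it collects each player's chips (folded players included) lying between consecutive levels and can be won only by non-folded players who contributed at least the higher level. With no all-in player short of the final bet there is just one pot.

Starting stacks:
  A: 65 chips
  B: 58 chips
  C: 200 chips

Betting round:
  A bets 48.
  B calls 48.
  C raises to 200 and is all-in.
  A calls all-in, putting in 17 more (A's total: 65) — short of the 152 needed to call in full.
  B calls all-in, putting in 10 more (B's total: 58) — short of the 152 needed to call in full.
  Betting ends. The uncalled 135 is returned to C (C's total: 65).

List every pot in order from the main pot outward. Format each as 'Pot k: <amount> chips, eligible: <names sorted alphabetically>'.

Pot 1: 174 chips, eligible: A, B, C
Pot 2: 14 chips, eligible: A, C

Derivation:
Contributions (after 135 returned to C): A=65, B=58, C=65
Pot levels (distinct totals of non-folded players): 58, 65
Layer 1-58: 58 each from A, B, C = 58*3 = 174 chips; eligible A, B, C
Layer 59-65: 7 each from A, C = 7*2 = 14 chips; eligible A, C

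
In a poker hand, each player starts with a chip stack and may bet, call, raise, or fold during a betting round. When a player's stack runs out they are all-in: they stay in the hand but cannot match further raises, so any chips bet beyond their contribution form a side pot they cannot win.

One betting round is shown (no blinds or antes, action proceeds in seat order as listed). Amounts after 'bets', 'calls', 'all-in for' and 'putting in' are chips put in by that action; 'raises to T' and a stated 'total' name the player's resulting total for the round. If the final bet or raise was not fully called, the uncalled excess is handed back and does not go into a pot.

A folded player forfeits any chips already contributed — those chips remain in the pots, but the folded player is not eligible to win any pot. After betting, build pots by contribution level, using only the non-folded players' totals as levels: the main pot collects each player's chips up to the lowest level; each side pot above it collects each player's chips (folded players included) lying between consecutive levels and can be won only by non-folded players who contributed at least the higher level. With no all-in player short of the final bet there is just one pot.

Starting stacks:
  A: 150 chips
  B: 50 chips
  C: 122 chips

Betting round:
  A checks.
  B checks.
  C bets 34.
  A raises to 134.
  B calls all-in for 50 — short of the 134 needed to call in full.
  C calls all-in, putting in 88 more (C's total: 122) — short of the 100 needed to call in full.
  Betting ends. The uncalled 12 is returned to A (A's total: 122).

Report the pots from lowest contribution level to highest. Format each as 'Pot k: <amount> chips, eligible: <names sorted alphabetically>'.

Pot 1: 150 chips, eligible: A, B, C
Pot 2: 144 chips, eligible: A, C

Derivation:
Contributions (after 12 returned to A): A=122, B=50, C=122
Pot levels (distinct totals of non-folded players): 50, 122
Layer 1-50: 50 each from A, B, C = 50*3 = 150 chips; eligible A, B, C
Layer 51-122: 72 each from A, C = 72*2 = 144 chips; eligible A, C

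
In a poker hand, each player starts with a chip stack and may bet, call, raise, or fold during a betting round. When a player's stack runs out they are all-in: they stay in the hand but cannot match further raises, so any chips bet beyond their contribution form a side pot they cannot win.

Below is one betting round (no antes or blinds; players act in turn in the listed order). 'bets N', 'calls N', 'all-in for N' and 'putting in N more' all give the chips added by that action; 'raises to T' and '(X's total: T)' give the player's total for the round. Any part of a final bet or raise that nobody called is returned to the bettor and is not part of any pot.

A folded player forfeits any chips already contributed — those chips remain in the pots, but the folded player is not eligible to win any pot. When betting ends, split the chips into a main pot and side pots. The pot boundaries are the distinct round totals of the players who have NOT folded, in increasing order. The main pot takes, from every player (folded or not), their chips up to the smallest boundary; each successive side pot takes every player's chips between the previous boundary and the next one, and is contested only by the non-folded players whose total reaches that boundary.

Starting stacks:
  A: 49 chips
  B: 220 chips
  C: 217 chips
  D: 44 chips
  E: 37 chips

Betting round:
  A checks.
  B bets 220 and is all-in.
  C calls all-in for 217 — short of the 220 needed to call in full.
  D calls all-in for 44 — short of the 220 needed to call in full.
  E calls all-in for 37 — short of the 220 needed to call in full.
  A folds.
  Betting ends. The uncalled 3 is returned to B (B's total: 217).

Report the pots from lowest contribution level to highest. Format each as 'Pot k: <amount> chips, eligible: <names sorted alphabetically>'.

Pot 1: 148 chips, eligible: B, C, D, E
Pot 2: 21 chips, eligible: B, C, D
Pot 3: 346 chips, eligible: B, C

Derivation:
Contributions (after 3 returned to B): B=217, C=217, D=44, E=37
Folded: A
Pot levels (distinct totals of non-folded players): 37, 44, 217
Layer 1-37: 37 each from B, C, D, E = 37*4 = 148 chips; eligible B, C, D, E
Layer 38-44: 7 each from B, C, D = 7*3 = 21 chips; eligible B, C, D
Layer 45-217: 173 each from B, C = 173*2 = 346 chips; eligible B, C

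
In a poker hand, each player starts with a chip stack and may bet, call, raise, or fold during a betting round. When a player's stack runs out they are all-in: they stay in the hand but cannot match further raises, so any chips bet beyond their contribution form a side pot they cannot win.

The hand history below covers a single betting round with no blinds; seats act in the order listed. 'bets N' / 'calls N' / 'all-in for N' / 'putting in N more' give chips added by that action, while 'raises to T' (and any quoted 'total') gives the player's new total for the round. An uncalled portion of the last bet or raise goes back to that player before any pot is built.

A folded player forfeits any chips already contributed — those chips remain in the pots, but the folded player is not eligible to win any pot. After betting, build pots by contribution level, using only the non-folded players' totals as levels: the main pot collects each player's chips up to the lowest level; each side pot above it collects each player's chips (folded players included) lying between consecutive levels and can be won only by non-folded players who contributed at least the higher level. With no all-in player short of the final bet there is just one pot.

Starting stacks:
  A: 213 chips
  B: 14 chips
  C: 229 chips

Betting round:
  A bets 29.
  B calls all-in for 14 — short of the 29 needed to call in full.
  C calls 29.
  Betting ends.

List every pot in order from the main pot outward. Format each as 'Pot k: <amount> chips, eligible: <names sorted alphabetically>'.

Pot 1: 42 chips, eligible: A, B, C
Pot 2: 30 chips, eligible: A, C

Derivation:
Contributions: A=29, B=14, C=29
Pot levels (distinct totals of non-folded players): 14, 29
Layer 1-14: 14 each from A, B, C = 14*3 = 42 chips; eligible A, B, C
Layer 15-29: 15 each from A, C = 15*2 = 30 chips; eligible A, C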